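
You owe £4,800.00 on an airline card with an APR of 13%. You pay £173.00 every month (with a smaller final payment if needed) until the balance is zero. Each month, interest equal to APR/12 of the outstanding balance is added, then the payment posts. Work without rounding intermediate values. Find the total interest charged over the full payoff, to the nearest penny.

Monthly rate r = 13%/12 = 1.08333% = 0.0108333.
Payoff takes n = ⌈−ln(1 − rB₀/P)/ln(1+r)⌉ = ⌈33.179⌉ = 34 payments; the last is £31.02.
Total paid = 33·£173.00 + £31.02 = £5,740.02.
Total interest = total paid − principal = £5,740.02 − £4,800.00 = £940.02.

£940.02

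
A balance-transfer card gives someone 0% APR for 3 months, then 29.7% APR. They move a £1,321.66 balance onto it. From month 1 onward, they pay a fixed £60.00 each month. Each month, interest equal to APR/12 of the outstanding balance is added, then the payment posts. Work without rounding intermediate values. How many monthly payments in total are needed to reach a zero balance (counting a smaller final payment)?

Promo months 1–3 at r₀ = 0%/12 = 0; months 4+ at r₁ = 29.7%/12 = 0.02475.
After month 3 (no interest yet): B = £1,321.66 − 3·£60.00 = £1,141.66.
Then at r₁ with £60.00/mo: n₂ = −ln(1 − r₁·B/P)/ln(1+r₁) ≈ 26.04 → 27 more payments.

30 months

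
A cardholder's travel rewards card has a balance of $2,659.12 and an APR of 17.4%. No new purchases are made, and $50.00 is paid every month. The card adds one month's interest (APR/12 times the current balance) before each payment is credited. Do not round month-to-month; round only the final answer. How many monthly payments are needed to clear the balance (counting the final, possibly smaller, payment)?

103 payments

Monthly rate r = 17.4%/12 = 1.45% = 0.0145.
Recurrence: B ← B·(1+r) − $50.00.
Month 1: interest $38.56; balance after payment $2,647.68.
Month 2: interest $38.39; balance after payment $2,636.07.
Closed form: n = −ln(1 − rB₀/P)/ln(1+r) = −ln(0.22886)/ln(1.0145) ≈ 102.437, so the balance reaches zero during payment 103.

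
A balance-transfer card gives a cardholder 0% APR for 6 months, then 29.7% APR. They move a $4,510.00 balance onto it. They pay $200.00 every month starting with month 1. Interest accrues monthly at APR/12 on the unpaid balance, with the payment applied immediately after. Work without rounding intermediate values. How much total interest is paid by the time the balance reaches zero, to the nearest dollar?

Promo months 1–6 at r₀ = 0%/12 = 0; months 7+ at r₁ = 29.7%/12 = 0.02475.
After month 6 (no interest yet): B = $4,510.00 − 6·$200.00 = $3,310.00.
Then at r₁ with $200.00/mo: n₂ = −ln(1 − r₁·B/P)/ln(1+r₁) ≈ 21.55 → 22 more payments.
Total paid = 27·$200.00 + $111.48 = $5,511.48; interest = $5,511.48 − $4,510.00 = $1,001.48.

$1,001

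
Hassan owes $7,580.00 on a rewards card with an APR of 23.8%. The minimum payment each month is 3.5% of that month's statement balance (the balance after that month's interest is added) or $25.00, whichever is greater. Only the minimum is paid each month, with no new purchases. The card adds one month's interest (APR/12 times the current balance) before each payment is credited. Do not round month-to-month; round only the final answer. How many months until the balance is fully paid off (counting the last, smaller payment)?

Monthly rate r = 23.8%/12 = 1.98333% = 0.0198333.
While 3.5% of the post-interest balance exceeds $25.00, each month B ← (B·(1+r))·(1 − 0.035), i.e. B shrinks by the factor (1+r)·0.965 = 0.98414.
This holds for months 1–149. Entering month 150 the balance is $699.99; 3.5% of the post-interest balance is now below $25.00, so the flat $25.00 minimum applies from here.
From month 150 a fixed $25.00 at rate r clears $699.99 in 42 more payments. Total: 149 + 42 = 191 months.

191 months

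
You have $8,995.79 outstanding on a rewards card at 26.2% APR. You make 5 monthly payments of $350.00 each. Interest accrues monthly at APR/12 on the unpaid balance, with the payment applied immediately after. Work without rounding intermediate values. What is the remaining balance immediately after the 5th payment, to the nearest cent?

$8,193.56

Monthly rate r = 26.2%/12 = 2.18333% = 0.0218333.
Each month: B ← B·(1+r) − $350.00.
Month 1: interest $196.41; balance after payment $8,842.20.
Month 2: interest $193.05; balance after payment $8,685.25.
Month 3: interest $189.63; balance after payment $8,524.88.
Month 4: interest $186.13; balance after payment $8,361.01.
Month 5: interest $182.55; balance after payment $8,193.56.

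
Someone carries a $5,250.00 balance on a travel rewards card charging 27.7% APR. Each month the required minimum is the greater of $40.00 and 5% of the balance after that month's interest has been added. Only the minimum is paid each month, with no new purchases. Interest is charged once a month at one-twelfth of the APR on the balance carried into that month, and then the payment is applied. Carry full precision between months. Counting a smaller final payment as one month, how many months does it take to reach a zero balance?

94 months

Monthly rate r = 27.7%/12 = 2.30833% = 0.0230833.
While 5% of the post-interest balance exceeds $40.00, each month B ← (B·(1+r))·(1 − 0.05), i.e. B shrinks by the factor (1+r)·0.95 = 0.97193.
This holds for months 1–67. Entering month 68 the balance is $779.25; 5% of the post-interest balance is now below $40.00, so the flat $40.00 minimum applies from here.
From month 68 a fixed $40.00 at rate r clears $779.25 in 27 more payments. Total: 67 + 27 = 94 months.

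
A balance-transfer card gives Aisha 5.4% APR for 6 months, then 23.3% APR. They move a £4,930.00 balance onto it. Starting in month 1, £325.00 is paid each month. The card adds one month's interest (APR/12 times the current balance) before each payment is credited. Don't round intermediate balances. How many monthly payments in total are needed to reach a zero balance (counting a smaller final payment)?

17 payments

Promo months 1–6 at r₀ = 5.4%/12 = 0.0045; months 7+ at r₁ = 23.3%/12 = 0.0194167.
After month 6: iterate B ← B·(1+r₀) − £325.00 for 6 months → £3,092.55.
Then at r₁ with £325.00/mo: n₂ = −ln(1 − r₁·B/P)/ln(1+r₁) ≈ 10.62 → 11 more payments.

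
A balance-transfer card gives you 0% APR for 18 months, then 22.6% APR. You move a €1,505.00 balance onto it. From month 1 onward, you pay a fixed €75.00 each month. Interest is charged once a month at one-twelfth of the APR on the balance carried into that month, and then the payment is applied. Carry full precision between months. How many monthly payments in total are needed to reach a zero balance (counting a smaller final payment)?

Promo months 1–18 at r₀ = 0%/12 = 0; months 19+ at r₁ = 22.6%/12 = 0.0188333.
After month 18 (no interest yet): B = €1,505.00 − 18·€75.00 = €155.00.
Then at r₁ with €75.00/mo: n₂ = −ln(1 − r₁·B/P)/ln(1+r₁) ≈ 2.13 → 3 more payments.

21 payments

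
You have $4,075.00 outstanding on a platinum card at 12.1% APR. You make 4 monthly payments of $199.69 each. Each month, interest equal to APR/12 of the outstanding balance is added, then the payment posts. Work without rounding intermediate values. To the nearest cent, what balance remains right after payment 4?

Monthly rate r = 12.1%/12 = 1.00833% = 0.0100833.
Each month: B ← B·(1+r) − $199.69.
Month 1: interest $41.09; balance after payment $3,916.40.
Month 2: interest $39.49; balance after payment $3,756.20.
Month 3: interest $37.88; balance after payment $3,594.38.
Month 4: interest $36.24; balance after payment $3,430.94.

$3,430.94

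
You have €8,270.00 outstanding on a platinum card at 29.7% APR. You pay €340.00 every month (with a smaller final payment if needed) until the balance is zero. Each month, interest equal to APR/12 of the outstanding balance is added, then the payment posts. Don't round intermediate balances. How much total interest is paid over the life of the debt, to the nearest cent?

€4,543.42

Monthly rate r = 29.7%/12 = 2.475% = 0.02475.
Payoff takes n = ⌈−ln(1 − rB₀/P)/ln(1+r)⌉ = ⌈37.684⌉ = 38 payments; the last is €233.42.
Total paid = 37·€340.00 + €233.42 = €12,813.42.
Total interest = total paid − principal = €12,813.42 − €8,270.00 = €4,543.42.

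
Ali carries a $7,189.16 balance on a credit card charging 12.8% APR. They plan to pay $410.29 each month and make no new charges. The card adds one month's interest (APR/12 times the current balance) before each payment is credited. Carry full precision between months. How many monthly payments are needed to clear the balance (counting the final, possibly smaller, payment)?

20 payments

Monthly rate r = 12.8%/12 = 1.06667% = 0.0106667.
Recurrence: B ← B·(1+r) − $410.29.
Month 1: interest $76.68; balance after payment $6,855.55.
Month 2: interest $73.13; balance after payment $6,518.39.
Closed form: n = −ln(1 − rB₀/P)/ln(1+r) = −ln(0.8131)/ln(1.01067) ≈ 19.501, so the balance reaches zero during payment 20.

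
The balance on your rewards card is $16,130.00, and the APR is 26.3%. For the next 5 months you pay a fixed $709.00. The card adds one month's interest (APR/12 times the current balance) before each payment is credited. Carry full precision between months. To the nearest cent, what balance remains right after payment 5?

$14,272.94

Monthly rate r = 26.3%/12 = 2.19167% = 0.0219167.
Each month: B ← B·(1+r) − $709.00.
Month 1: interest $353.52; balance after payment $15,774.52.
Month 2: interest $345.72; balance after payment $15,411.24.
Month 3: interest $337.76; balance after payment $15,040.00.
Month 4: interest $329.63; balance after payment $14,660.63.
Month 5: interest $321.31; balance after payment $14,272.94.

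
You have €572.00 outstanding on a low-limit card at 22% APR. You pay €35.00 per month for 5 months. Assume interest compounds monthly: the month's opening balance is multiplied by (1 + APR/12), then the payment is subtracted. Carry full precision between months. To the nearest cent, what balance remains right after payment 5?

Monthly rate r = 22%/12 = 1.83333% = 0.0183333.
Each month: B ← B·(1+r) − €35.00.
Month 1: interest €10.49; balance after payment €547.49.
Month 2: interest €10.04; balance after payment €522.52.
Month 3: interest €9.58; balance after payment €497.10.
Month 4: interest €9.11; balance after payment €471.22.
Month 5: interest €8.64; balance after payment €444.86.

€444.86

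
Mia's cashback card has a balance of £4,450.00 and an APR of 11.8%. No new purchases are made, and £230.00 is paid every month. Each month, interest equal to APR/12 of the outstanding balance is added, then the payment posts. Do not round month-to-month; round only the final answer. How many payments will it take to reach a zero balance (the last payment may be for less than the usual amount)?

Monthly rate r = 11.8%/12 = 0.983333% = 0.00983333.
Recurrence: B ← B·(1+r) − £230.00.
Month 1: interest £43.76; balance after payment £4,263.76.
Month 2: interest £41.93; balance after payment £4,075.69.
Closed form: n = −ln(1 − rB₀/P)/ln(1+r) = −ln(0.80975)/ln(1.00983) ≈ 21.566, so the balance reaches zero during payment 22.

22 months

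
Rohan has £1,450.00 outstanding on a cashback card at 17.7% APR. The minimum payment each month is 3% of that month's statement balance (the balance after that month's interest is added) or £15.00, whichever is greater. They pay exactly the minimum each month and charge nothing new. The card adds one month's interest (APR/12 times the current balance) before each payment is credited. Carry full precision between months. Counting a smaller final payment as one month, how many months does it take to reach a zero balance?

114 months

Monthly rate r = 17.7%/12 = 1.475% = 0.01475.
While 3% of the post-interest balance exceeds £15.00, each month B ← (B·(1+r))·(1 − 0.03), i.e. B shrinks by the factor (1+r)·0.97 = 0.98431.
This holds for months 1–69. Entering month 70 the balance is £486.85; 3% of the post-interest balance is now below £15.00, so the flat £15.00 minimum applies from here.
From month 70 a fixed £15.00 at rate r clears £486.85 in 45 more payments. Total: 69 + 45 = 114 months.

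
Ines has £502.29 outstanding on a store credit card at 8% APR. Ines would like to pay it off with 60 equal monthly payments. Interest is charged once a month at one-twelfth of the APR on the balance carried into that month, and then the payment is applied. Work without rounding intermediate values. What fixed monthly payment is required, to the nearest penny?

Monthly rate r = 8%/12 = 0.666667% = 0.00666667.
Level-payment amortization: P = B₀·r / (1 − (1+r)^(−n)) = 502.29·0.00666667 / (1 − 1.00667^(−60)).
Denominator 1 − (1+r)^(−60) = 0.328789556.
P = 3.3486 / 0.328789556 ≈ 10.18.

£10.18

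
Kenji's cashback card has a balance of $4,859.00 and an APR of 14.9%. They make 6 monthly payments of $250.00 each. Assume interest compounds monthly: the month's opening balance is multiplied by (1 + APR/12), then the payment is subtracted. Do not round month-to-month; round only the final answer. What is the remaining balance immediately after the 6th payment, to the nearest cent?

$3,685.08

Monthly rate r = 14.9%/12 = 1.24167% = 0.0124167.
Each month: B ← B·(1+r) − $250.00.
Month 1: interest $60.33; balance after payment $4,669.33.
Month 2: interest $57.98; balance after payment $4,477.31.
Month 3: interest $55.59; balance after payment $4,282.90.
Month 4: interest $53.18; balance after payment $4,086.08.
Month 5: interest $50.74; balance after payment $3,886.82.
Month 6: interest $48.26; balance after payment $3,685.08.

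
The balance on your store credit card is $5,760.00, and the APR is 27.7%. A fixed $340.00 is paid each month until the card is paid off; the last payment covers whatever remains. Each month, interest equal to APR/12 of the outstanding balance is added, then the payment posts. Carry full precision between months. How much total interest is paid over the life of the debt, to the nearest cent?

$1,630.96

Monthly rate r = 27.7%/12 = 2.30833% = 0.0230833.
Payoff takes n = ⌈−ln(1 − rB₀/P)/ln(1+r)⌉ = ⌈21.736⌉ = 22 payments; the last is $250.96.
Total paid = 21·$340.00 + $250.96 = $7,390.96.
Total interest = total paid − principal = $7,390.96 − $5,760.00 = $1,630.96.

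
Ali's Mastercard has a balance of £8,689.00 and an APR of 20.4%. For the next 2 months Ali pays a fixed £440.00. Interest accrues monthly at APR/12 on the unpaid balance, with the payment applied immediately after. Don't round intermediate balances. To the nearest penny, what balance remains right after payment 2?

£8,099.46

Monthly rate r = 20.4%/12 = 1.7% = 0.017.
Each month: B ← B·(1+r) − £440.00.
Month 1: interest £147.71; balance after payment £8,396.71.
Month 2: interest £142.74; balance after payment £8,099.46.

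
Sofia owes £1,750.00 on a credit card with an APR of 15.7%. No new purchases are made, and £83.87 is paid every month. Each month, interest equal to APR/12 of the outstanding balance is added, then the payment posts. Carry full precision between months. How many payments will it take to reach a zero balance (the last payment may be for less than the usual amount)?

Monthly rate r = 15.7%/12 = 1.30833% = 0.0130833.
Recurrence: B ← B·(1+r) − £83.87.
Month 1: interest £22.90; balance after payment £1,689.03.
Month 2: interest £22.10; balance after payment £1,627.25.
Closed form: n = −ln(1 − rB₀/P)/ln(1+r) = −ln(0.72701)/ln(1.01308) ≈ 24.527, so the balance reaches zero during payment 25.

25 payments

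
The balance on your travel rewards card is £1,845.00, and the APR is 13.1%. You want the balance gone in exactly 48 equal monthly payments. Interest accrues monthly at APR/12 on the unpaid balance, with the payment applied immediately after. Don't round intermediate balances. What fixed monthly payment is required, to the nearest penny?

Monthly rate r = 13.1%/12 = 1.09167% = 0.0109167.
Level-payment amortization: P = B₀·r / (1 − (1+r)^(−n)) = 1845.00·0.0109167 / (1 − 1.01092^(−48)).
Denominator 1 − (1+r)^(−48) = 0.406168981.
P = 20.1412 / 0.406168981 ≈ 49.59.

£49.59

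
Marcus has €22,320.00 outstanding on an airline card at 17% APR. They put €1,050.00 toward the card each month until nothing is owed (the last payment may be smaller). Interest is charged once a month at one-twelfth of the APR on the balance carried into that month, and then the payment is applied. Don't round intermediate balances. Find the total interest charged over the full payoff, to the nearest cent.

€4,426.53

Monthly rate r = 17%/12 = 1.41667% = 0.0141667.
Payoff takes n = ⌈−ln(1 − rB₀/P)/ln(1+r)⌉ = ⌈25.471⌉ = 26 payments; the last is €496.53.
Total paid = 25·€1,050.00 + €496.53 = €26,746.53.
Total interest = total paid − principal = €26,746.53 − €22,320.00 = €4,426.53.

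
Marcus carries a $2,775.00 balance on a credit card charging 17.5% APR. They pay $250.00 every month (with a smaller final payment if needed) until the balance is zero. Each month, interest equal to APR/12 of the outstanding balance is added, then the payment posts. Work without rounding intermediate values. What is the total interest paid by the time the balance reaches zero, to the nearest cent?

$274.53

Monthly rate r = 17.5%/12 = 1.45833% = 0.0145833.
Payoff takes n = ⌈−ln(1 − rB₀/P)/ln(1+r)⌉ = ⌈12.197⌉ = 13 payments; the last is $49.53.
Total paid = 12·$250.00 + $49.53 = $3,049.53.
Total interest = total paid − principal = $3,049.53 − $2,775.00 = $274.53.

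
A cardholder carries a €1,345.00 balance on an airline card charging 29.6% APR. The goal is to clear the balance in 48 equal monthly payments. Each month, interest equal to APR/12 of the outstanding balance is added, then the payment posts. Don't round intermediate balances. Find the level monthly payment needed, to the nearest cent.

€48.12

Monthly rate r = 29.6%/12 = 2.46667% = 0.0246667.
Level-payment amortization: P = B₀·r / (1 − (1+r)^(−n)) = 1345.00·0.0246667 / (1 − 1.02467^(−48)).
Denominator 1 − (1+r)^(−48) = 0.689519167.
P = 33.1767 / 0.689519167 ≈ 48.12.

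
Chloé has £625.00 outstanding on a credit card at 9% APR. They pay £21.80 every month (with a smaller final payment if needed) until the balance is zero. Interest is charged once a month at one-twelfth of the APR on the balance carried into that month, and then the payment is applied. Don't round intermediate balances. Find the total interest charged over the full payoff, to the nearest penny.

£81.36

Monthly rate r = 9%/12 = 0.75% = 0.0075.
Payoff takes n = ⌈−ln(1 − rB₀/P)/ln(1+r)⌉ = ⌈32.401⌉ = 33 payments; the last is £8.76.
Total paid = 32·£21.80 + £8.76 = £706.36.
Total interest = total paid − principal = £706.36 − £625.00 = £81.36.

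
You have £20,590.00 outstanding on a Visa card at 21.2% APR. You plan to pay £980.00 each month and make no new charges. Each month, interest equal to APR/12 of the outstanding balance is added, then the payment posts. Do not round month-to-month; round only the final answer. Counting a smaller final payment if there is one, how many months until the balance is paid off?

27 payments

Monthly rate r = 21.2%/12 = 1.76667% = 0.0176667.
Recurrence: B ← B·(1+r) − £980.00.
Month 1: interest £363.76; balance after payment £19,973.76.
Month 2: interest £352.87; balance after payment £19,346.63.
Closed form: n = −ln(1 − rB₀/P)/ln(1+r) = −ln(0.62882)/ln(1.01767) ≈ 26.490, so the balance reaches zero during payment 27.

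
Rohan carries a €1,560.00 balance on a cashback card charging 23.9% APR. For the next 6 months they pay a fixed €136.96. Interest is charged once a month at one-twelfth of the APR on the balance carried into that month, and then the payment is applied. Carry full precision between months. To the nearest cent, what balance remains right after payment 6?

€892.17

Monthly rate r = 23.9%/12 = 1.99167% = 0.0199167.
Each month: B ← B·(1+r) − €136.96.
Month 1: interest €31.07; balance after payment €1,454.11.
Month 2: interest €28.96; balance after payment €1,346.11.
Month 3: interest €26.81; balance after payment €1,235.96.
Month 4: interest €24.62; balance after payment €1,123.62.
Month 5: interest €22.38; balance after payment €1,009.04.
Month 6: interest €20.10; balance after payment €892.17.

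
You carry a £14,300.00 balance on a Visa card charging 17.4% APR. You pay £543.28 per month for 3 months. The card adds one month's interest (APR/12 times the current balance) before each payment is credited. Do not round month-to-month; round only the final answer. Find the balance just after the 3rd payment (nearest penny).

Monthly rate r = 17.4%/12 = 1.45% = 0.0145.
Each month: B ← B·(1+r) − £543.28.
Month 1: interest £207.35; balance after payment £13,964.07.
Month 2: interest £202.48; balance after payment £13,623.27.
Month 3: interest £197.54; balance after payment £13,277.53.

£13,277.53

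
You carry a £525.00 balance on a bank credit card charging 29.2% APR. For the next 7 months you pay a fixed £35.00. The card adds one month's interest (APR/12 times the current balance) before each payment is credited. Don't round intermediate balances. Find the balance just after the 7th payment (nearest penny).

£357.60

Monthly rate r = 29.2%/12 = 2.43333% = 0.0243333.
Each month: B ← B·(1+r) − £35.00.
Month 1: interest £12.77; balance after payment £502.77.
Month 2: interest £12.23; balance after payment £480.01.
Month 3: interest £11.68; balance after payment £456.69.
Month 4: interest £11.11; balance after payment £432.80.
Month 5: interest £10.53; balance after payment £408.33.
Month 6: interest £9.94; balance after payment £383.27.
Month 7: interest £9.33; balance after payment £357.60.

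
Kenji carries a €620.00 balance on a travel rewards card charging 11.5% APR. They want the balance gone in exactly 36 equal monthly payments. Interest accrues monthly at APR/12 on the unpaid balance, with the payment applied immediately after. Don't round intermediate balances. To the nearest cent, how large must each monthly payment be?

€20.45

Monthly rate r = 11.5%/12 = 0.958333% = 0.00958333.
Level-payment amortization: P = B₀·r / (1 − (1+r)^(−n)) = 620.00·0.00958333 / (1 − 1.00958^(−36)).
Denominator 1 − (1+r)^(−36) = 0.29061534.
P = 5.94167 / 0.29061534 ≈ 20.45.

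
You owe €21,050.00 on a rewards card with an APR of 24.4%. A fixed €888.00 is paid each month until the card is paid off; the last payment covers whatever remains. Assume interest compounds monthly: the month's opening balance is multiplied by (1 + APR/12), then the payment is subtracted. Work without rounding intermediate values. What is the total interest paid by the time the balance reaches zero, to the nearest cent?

Monthly rate r = 24.4%/12 = 2.03333% = 0.0203333.
Payoff takes n = ⌈−ln(1 − rB₀/P)/ln(1+r)⌉ = ⌈32.678⌉ = 33 payments; the last is €603.74.
Total paid = 32·€888.00 + €603.74 = €29,019.74.
Total interest = total paid − principal = €29,019.74 − €21,050.00 = €7,969.74.

€7,969.74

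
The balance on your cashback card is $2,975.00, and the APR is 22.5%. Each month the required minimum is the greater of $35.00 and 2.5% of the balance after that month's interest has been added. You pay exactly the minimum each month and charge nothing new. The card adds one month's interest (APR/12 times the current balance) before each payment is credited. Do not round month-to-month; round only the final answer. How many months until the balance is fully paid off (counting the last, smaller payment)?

187 months

Monthly rate r = 22.5%/12 = 1.875% = 0.01875.
While 2.5% of the post-interest balance exceeds $35.00, each month B ← (B·(1+r))·(1 − 0.025), i.e. B shrinks by the factor (1+r)·0.975 = 0.99328.
This holds for months 1–115. Entering month 116 the balance is $1,370.23; 2.5% of the post-interest balance is now below $35.00, so the flat $35.00 minimum applies from here.
From month 116 a fixed $35.00 at rate r clears $1,370.23 in 72 more payments. Total: 115 + 72 = 187 months.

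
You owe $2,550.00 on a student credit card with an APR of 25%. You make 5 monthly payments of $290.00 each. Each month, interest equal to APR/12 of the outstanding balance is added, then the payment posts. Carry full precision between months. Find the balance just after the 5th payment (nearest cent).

Monthly rate r = 25%/12 = 2.08333% = 0.0208333.
Each month: B ← B·(1+r) − $290.00.
Month 1: interest $53.12; balance after payment $2,313.12.
Month 2: interest $48.19; balance after payment $2,071.32.
Month 3: interest $43.15; balance after payment $1,824.47.
Month 4: interest $38.01; balance after payment $1,572.48.
Month 5: interest $32.76; balance after payment $1,315.24.

$1,315.24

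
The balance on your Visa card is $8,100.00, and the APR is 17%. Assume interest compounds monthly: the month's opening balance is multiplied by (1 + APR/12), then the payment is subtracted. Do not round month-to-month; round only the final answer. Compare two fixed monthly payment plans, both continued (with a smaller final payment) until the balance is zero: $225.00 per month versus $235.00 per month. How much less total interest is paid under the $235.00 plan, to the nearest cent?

$216.81

Monthly rate r = 17%/12 = 1.41667% = 0.0141667.
At $225.00/mo: n = ⌈−ln(1 − rB₀/P)/ln(1+r)⌉ = 51 payments (last $160.06); total interest = total paid − $8,100.00 = $3,310.06.
At $235.00/mo: 48 payments (last $148.25); total interest $3,093.25.
Interest saved = $3,310.06 − $3,093.25 = $216.81.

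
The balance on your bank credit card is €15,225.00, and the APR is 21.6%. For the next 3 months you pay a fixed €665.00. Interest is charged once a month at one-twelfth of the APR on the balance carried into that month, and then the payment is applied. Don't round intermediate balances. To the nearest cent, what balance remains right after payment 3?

€14,030.91

Monthly rate r = 21.6%/12 = 1.8% = 0.018.
Each month: B ← B·(1+r) − €665.00.
Month 1: interest €274.05; balance after payment €14,834.05.
Month 2: interest €267.01; balance after payment €14,436.06.
Month 3: interest €259.85; balance after payment €14,030.91.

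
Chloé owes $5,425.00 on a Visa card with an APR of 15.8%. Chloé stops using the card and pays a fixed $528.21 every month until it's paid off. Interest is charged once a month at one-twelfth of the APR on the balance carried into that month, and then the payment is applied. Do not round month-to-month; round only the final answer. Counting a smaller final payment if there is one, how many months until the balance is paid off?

Monthly rate r = 15.8%/12 = 1.31667% = 0.0131667.
Recurrence: B ← B·(1+r) − $528.21.
Month 1: interest $71.43; balance after payment $4,968.22.
Month 2: interest $65.41; balance after payment $4,505.42.
Closed form: n = −ln(1 − rB₀/P)/ln(1+r) = −ln(0.86477)/ln(1.01317) ≈ 11.107, so the balance reaches zero during payment 12.

12 months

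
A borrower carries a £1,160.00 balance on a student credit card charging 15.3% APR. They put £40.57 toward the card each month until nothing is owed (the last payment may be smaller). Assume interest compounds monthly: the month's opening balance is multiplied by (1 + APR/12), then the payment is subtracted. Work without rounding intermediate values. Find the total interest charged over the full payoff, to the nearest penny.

Monthly rate r = 15.3%/12 = 1.275% = 0.01275.
Payoff takes n = ⌈−ln(1 − rB₀/P)/ln(1+r)⌉ = ⌈35.789⌉ = 36 payments; the last is £32.07.
Total paid = 35·£40.57 + £32.07 = £1,452.02.
Total interest = total paid − principal = £1,452.02 − £1,160.00 = £292.02.

£292.02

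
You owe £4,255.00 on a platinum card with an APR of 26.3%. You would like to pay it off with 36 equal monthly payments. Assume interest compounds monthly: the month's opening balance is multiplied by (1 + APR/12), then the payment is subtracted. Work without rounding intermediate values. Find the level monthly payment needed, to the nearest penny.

Monthly rate r = 26.3%/12 = 2.19167% = 0.0219167.
Level-payment amortization: P = B₀·r / (1 − (1+r)^(−n)) = 4255.00·0.0219167 / (1 − 1.02192^(−36)).
Denominator 1 − (1+r)^(−36) = 0.541813129.
P = 93.2554 / 0.541813129 ≈ 172.12.

£172.12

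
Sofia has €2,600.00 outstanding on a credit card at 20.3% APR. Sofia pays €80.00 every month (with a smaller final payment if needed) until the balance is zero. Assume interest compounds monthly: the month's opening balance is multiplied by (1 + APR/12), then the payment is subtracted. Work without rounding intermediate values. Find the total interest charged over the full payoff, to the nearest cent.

€1,206.00

Monthly rate r = 20.3%/12 = 1.69167% = 0.0169167.
Payoff takes n = ⌈−ln(1 − rB₀/P)/ln(1+r)⌉ = ⌈47.573⌉ = 48 payments; the last is €46.00.
Total paid = 47·€80.00 + €46.00 = €3,806.00.
Total interest = total paid − principal = €3,806.00 − €2,600.00 = €1,206.00.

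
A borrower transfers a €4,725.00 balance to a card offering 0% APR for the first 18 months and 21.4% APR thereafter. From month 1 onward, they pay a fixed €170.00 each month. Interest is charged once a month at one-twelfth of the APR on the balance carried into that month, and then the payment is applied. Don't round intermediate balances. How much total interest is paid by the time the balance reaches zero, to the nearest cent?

€181.37

Promo months 1–18 at r₀ = 0%/12 = 0; months 19+ at r₁ = 21.4%/12 = 0.0178333.
After month 18 (no interest yet): B = €4,725.00 − 18·€170.00 = €1,665.00.
Then at r₁ with €170.00/mo: n₂ = −ln(1 − r₁·B/P)/ln(1+r₁) ≈ 10.86 → 11 more payments.
Total paid = 28·€170.00 + €146.37 = €4,906.37; interest = €4,906.37 − €4,725.00 = €181.37.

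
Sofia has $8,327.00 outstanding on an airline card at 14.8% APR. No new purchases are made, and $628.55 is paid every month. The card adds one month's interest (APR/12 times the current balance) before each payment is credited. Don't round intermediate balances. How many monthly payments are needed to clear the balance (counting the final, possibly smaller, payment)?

Monthly rate r = 14.8%/12 = 1.23333% = 0.0123333.
Recurrence: B ← B·(1+r) − $628.55.
Month 1: interest $102.70; balance after payment $7,801.15.
Month 2: interest $96.21; balance after payment $7,268.81.
Closed form: n = −ln(1 − rB₀/P)/ln(1+r) = −ln(0.83661)/ln(1.01233) ≈ 14.554, so the balance reaches zero during payment 15.

15 months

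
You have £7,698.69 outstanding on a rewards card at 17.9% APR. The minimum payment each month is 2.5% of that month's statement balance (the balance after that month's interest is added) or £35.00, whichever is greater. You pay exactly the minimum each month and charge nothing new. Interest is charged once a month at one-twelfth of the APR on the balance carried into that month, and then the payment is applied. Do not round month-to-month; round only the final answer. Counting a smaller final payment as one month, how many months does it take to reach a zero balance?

Monthly rate r = 17.9%/12 = 1.49167% = 0.0149167.
While 2.5% of the post-interest balance exceeds £35.00, each month B ← (B·(1+r))·(1 − 0.025), i.e. B shrinks by the factor (1+r)·0.975 = 0.98954.
This holds for months 1–164. Entering month 165 the balance is £1,373.27; 2.5% of the post-interest balance is now below £35.00, so the flat £35.00 minimum applies from here.
From month 165 a fixed £35.00 at rate r clears £1,373.27 in 60 more payments. Total: 164 + 60 = 224 months.

224 months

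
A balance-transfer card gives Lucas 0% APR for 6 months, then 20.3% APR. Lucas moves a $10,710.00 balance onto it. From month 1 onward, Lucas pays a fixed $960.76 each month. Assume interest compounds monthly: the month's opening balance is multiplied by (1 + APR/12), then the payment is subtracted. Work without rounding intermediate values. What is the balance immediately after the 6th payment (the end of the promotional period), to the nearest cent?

$4,945.44

Promo months 1–6 at r₀ = 0%/12 = 0; months 7+ at r₁ = 20.3%/12 = 0.0169167.
After month 6 (no interest yet): B = $10,710.00 − 6·$960.76 = $4,945.44.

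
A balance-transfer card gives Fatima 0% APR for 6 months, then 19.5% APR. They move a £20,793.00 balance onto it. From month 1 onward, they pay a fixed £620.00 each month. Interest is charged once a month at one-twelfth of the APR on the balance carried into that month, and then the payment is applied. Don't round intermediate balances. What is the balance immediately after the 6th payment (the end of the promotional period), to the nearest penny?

£17,073.00

Promo months 1–6 at r₀ = 0%/12 = 0; months 7+ at r₁ = 19.5%/12 = 0.01625.
After month 6 (no interest yet): B = £20,793.00 − 6·£620.00 = £17,073.00.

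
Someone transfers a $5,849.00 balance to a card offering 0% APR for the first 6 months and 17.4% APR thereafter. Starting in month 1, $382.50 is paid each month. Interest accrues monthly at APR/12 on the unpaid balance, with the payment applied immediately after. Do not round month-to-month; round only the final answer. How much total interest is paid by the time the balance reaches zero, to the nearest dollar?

$291

Promo months 1–6 at r₀ = 0%/12 = 0; months 7+ at r₁ = 17.4%/12 = 0.0145.
After month 6 (no interest yet): B = $5,849.00 − 6·$382.50 = $3,554.00.
Then at r₁ with $382.50/mo: n₂ = −ln(1 − r₁·B/P)/ln(1+r₁) ≈ 10.05 → 11 more payments.
Total paid = 16·$382.50 + $20.10 = $6,140.10; interest = $6,140.10 − $5,849.00 = $291.10.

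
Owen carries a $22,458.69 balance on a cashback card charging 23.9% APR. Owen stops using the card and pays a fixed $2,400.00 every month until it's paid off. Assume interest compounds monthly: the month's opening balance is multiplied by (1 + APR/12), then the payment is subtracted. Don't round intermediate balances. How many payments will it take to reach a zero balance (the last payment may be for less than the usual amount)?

11 payments

Monthly rate r = 23.9%/12 = 1.99167% = 0.0199167.
Recurrence: B ← B·(1+r) − $2,400.00.
Month 1: interest $447.30; balance after payment $20,505.99.
Month 2: interest $408.41; balance after payment $18,514.40.
Closed form: n = −ln(1 − rB₀/P)/ln(1+r) = −ln(0.81362)/ln(1.01992) ≈ 10.459, so the balance reaches zero during payment 11.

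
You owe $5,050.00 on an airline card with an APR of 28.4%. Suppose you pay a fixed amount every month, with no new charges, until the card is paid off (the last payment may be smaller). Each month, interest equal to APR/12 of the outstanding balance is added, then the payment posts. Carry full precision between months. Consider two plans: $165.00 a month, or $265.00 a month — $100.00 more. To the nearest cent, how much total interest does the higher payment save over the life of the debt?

$2,295.49

Monthly rate r = 28.4%/12 = 2.36667% = 0.0236667.
At $165.00/mo: n = ⌈−ln(1 − rB₀/P)/ln(1+r)⌉ = 56 payments (last $14.95); total interest = total paid − $5,050.00 = $4,039.95.
At $265.00/mo: 26 payments (last $169.46); total interest $1,744.46.
Interest saved = $4,039.95 − $1,744.46 = $2,295.49.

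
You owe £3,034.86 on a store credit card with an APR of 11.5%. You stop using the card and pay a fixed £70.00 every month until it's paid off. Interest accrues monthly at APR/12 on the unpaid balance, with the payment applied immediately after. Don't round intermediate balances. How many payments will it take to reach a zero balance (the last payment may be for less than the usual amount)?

57 months

Monthly rate r = 11.5%/12 = 0.958333% = 0.00958333.
Recurrence: B ← B·(1+r) − £70.00.
Month 1: interest £29.08; balance after payment £2,993.94.
Month 2: interest £28.69; balance after payment £2,952.64.
Closed form: n = −ln(1 − rB₀/P)/ln(1+r) = −ln(0.58451)/ln(1.00958) ≈ 56.300, so the balance reaches zero during payment 57.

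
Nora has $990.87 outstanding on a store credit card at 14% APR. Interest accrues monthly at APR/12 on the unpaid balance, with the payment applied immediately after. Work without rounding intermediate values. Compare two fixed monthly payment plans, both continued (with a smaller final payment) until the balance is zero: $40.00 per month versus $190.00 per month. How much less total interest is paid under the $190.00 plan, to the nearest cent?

$147.80

Monthly rate r = 14%/12 = 1.16667% = 0.0116667.
At $40.00/mo: n = ⌈−ln(1 − rB₀/P)/ln(1+r)⌉ = 30 payments (last $16.31); total interest = total paid − $990.87 = $185.44.
At $190.00/mo: 6 payments (last $78.51); total interest $37.64.
Interest saved = $185.44 − $37.64 = $147.80.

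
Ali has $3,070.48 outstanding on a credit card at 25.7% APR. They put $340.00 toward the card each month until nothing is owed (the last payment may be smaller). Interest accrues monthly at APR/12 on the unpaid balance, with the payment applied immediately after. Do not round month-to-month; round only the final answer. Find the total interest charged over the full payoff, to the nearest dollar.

$379

Monthly rate r = 25.7%/12 = 2.14167% = 0.0214167.
Payoff takes n = ⌈−ln(1 − rB₀/P)/ln(1+r)⌉ = ⌈10.143⌉ = 11 payments; the last is $49.13.
Total paid = 10·$340.00 + $49.13 = $3,449.13.
Total interest = total paid − principal = $3,449.13 − $3,070.48 = $378.65.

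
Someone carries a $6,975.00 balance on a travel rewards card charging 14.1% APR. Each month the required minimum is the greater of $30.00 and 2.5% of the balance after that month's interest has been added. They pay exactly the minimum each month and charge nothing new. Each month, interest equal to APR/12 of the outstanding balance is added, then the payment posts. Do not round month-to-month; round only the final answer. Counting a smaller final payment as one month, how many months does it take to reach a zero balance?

184 months

Monthly rate r = 14.1%/12 = 1.175% = 0.01175.
While 2.5% of the post-interest balance exceeds $30.00, each month B ← (B·(1+r))·(1 − 0.025), i.e. B shrinks by the factor (1+r)·0.975 = 0.98646.
This holds for months 1–130. Entering month 131 the balance is $1,184.85; 2.5% of the post-interest balance is now below $30.00, so the flat $30.00 minimum applies from here.
From month 131 a fixed $30.00 at rate r clears $1,184.85 in 54 more payments. Total: 130 + 54 = 184 months.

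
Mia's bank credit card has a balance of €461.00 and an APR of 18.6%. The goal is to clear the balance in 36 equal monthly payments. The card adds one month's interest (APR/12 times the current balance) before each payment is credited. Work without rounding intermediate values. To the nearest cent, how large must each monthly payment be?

Monthly rate r = 18.6%/12 = 1.55% = 0.0155.
Level-payment amortization: P = B₀·r / (1 − (1+r)^(−n)) = 461.00·0.0155 / (1 − 1.0155^(−36)).
Denominator 1 − (1+r)^(−36) = 0.425192268.
P = 7.1455 / 0.425192268 ≈ 16.81.

€16.81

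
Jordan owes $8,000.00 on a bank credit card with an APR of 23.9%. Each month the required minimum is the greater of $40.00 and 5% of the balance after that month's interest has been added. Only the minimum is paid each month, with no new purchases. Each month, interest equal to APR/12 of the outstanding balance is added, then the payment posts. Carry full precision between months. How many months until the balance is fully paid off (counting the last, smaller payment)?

99 months

Monthly rate r = 23.9%/12 = 1.99167% = 0.0199167.
While 5% of the post-interest balance exceeds $40.00, each month B ← (B·(1+r))·(1 − 0.05), i.e. B shrinks by the factor (1+r)·0.95 = 0.96892.
This holds for months 1–74. Entering month 75 the balance is $773.43; 5% of the post-interest balance is now below $40.00, so the flat $40.00 minimum applies from here.
From month 75 a fixed $40.00 at rate r clears $773.43 in 25 more payments. Total: 74 + 25 = 99 months.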